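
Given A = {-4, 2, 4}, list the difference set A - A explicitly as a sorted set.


A - A = {a - a' : a, a' ∈ A}.
Compute a - a' for each ordered pair (a, a'):
a = -4: -4--4=0, -4-2=-6, -4-4=-8
a = 2: 2--4=6, 2-2=0, 2-4=-2
a = 4: 4--4=8, 4-2=2, 4-4=0
Collecting distinct values (and noting 0 appears from a-a):
A - A = {-8, -6, -2, 0, 2, 6, 8}
|A - A| = 7

A - A = {-8, -6, -2, 0, 2, 6, 8}


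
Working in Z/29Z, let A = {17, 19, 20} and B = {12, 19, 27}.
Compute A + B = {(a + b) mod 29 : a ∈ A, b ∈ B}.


Work in Z/29Z: reduce every sum a + b modulo 29.
Enumerate all 9 pairs:
a = 17: 17+12=0, 17+19=7, 17+27=15
a = 19: 19+12=2, 19+19=9, 19+27=17
a = 20: 20+12=3, 20+19=10, 20+27=18
Distinct residues collected: {0, 2, 3, 7, 9, 10, 15, 17, 18}
|A + B| = 9 (out of 29 total residues).

A + B = {0, 2, 3, 7, 9, 10, 15, 17, 18}


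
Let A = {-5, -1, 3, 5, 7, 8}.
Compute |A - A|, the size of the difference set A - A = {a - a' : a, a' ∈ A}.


A - A = {a - a' : a, a' ∈ A}; |A| = 6.
Bounds: 2|A|-1 ≤ |A - A| ≤ |A|² - |A| + 1, i.e. 11 ≤ |A - A| ≤ 31.
Note: 0 ∈ A - A always (from a - a). The set is symmetric: if d ∈ A - A then -d ∈ A - A.
Enumerate nonzero differences d = a - a' with a > a' (then include -d):
Positive differences: {1, 2, 3, 4, 5, 6, 8, 9, 10, 12, 13}
Full difference set: {0} ∪ (positive diffs) ∪ (negative diffs).
|A - A| = 1 + 2·11 = 23 (matches direct enumeration: 23).

|A - A| = 23


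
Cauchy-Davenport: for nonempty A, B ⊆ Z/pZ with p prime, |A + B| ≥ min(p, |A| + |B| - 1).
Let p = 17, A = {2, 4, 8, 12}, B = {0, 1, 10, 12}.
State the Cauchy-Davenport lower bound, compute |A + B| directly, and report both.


Cauchy-Davenport: |A + B| ≥ min(p, |A| + |B| - 1) for A, B nonempty in Z/pZ.
|A| = 4, |B| = 4, p = 17.
CD lower bound = min(17, 4 + 4 - 1) = min(17, 7) = 7.
Compute A + B mod 17 directly:
a = 2: 2+0=2, 2+1=3, 2+10=12, 2+12=14
a = 4: 4+0=4, 4+1=5, 4+10=14, 4+12=16
a = 8: 8+0=8, 8+1=9, 8+10=1, 8+12=3
a = 12: 12+0=12, 12+1=13, 12+10=5, 12+12=7
A + B = {1, 2, 3, 4, 5, 7, 8, 9, 12, 13, 14, 16}, so |A + B| = 12.
Verify: 12 ≥ 7? Yes ✓.

CD lower bound = 7, actual |A + B| = 12.


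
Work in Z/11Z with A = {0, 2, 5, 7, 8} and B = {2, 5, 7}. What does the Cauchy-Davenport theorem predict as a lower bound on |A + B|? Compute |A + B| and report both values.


Cauchy-Davenport: |A + B| ≥ min(p, |A| + |B| - 1) for A, B nonempty in Z/pZ.
|A| = 5, |B| = 3, p = 11.
CD lower bound = min(11, 5 + 3 - 1) = min(11, 7) = 7.
Compute A + B mod 11 directly:
a = 0: 0+2=2, 0+5=5, 0+7=7
a = 2: 2+2=4, 2+5=7, 2+7=9
a = 5: 5+2=7, 5+5=10, 5+7=1
a = 7: 7+2=9, 7+5=1, 7+7=3
a = 8: 8+2=10, 8+5=2, 8+7=4
A + B = {1, 2, 3, 4, 5, 7, 9, 10}, so |A + B| = 8.
Verify: 8 ≥ 7? Yes ✓.

CD lower bound = 7, actual |A + B| = 8.


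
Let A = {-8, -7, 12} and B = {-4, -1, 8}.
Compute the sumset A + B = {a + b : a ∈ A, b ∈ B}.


A + B = {a + b : a ∈ A, b ∈ B}.
Enumerate all |A|·|B| = 3·3 = 9 pairs (a, b) and collect distinct sums.
a = -8: -8+-4=-12, -8+-1=-9, -8+8=0
a = -7: -7+-4=-11, -7+-1=-8, -7+8=1
a = 12: 12+-4=8, 12+-1=11, 12+8=20
Collecting distinct sums: A + B = {-12, -11, -9, -8, 0, 1, 8, 11, 20}
|A + B| = 9

A + B = {-12, -11, -9, -8, 0, 1, 8, 11, 20}


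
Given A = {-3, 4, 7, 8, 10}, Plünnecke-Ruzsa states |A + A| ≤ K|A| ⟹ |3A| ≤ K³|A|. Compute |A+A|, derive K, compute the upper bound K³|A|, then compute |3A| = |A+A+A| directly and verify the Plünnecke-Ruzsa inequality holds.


|A| = 5.
Step 1: Compute A + A by enumerating all 25 pairs.
A + A = {-6, 1, 4, 5, 7, 8, 11, 12, 14, 15, 16, 17, 18, 20}, so |A + A| = 14.
Step 2: Doubling constant K = |A + A|/|A| = 14/5 = 14/5 ≈ 2.8000.
Step 3: Plünnecke-Ruzsa gives |3A| ≤ K³·|A| = (2.8000)³ · 5 ≈ 109.7600.
Step 4: Compute 3A = A + A + A directly by enumerating all triples (a,b,c) ∈ A³; |3A| = 27.
Step 5: Check 27 ≤ 109.7600? Yes ✓.

K = 14/5, Plünnecke-Ruzsa bound K³|A| ≈ 109.7600, |3A| = 27, inequality holds.


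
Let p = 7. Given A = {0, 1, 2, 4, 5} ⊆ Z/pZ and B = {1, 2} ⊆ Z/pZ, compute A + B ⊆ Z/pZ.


Work in Z/7Z: reduce every sum a + b modulo 7.
Enumerate all 10 pairs:
a = 0: 0+1=1, 0+2=2
a = 1: 1+1=2, 1+2=3
a = 2: 2+1=3, 2+2=4
a = 4: 4+1=5, 4+2=6
a = 5: 5+1=6, 5+2=0
Distinct residues collected: {0, 1, 2, 3, 4, 5, 6}
|A + B| = 7 (out of 7 total residues).

A + B = {0, 1, 2, 3, 4, 5, 6}


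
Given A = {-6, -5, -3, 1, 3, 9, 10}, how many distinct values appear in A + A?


A + A = {a + a' : a, a' ∈ A}; |A| = 7.
General bounds: 2|A| - 1 ≤ |A + A| ≤ |A|(|A|+1)/2, i.e. 13 ≤ |A + A| ≤ 28.
Lower bound 2|A|-1 is attained iff A is an arithmetic progression.
Enumerate sums a + a' for a ≤ a' (symmetric, so this suffices):
a = -6: -6+-6=-12, -6+-5=-11, -6+-3=-9, -6+1=-5, -6+3=-3, -6+9=3, -6+10=4
a = -5: -5+-5=-10, -5+-3=-8, -5+1=-4, -5+3=-2, -5+9=4, -5+10=5
a = -3: -3+-3=-6, -3+1=-2, -3+3=0, -3+9=6, -3+10=7
a = 1: 1+1=2, 1+3=4, 1+9=10, 1+10=11
a = 3: 3+3=6, 3+9=12, 3+10=13
a = 9: 9+9=18, 9+10=19
a = 10: 10+10=20
Distinct sums: {-12, -11, -10, -9, -8, -6, -5, -4, -3, -2, 0, 2, 3, 4, 5, 6, 7, 10, 11, 12, 13, 18, 19, 20}
|A + A| = 24

|A + A| = 24


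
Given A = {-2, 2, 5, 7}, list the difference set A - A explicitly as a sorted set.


A - A = {a - a' : a, a' ∈ A}.
Compute a - a' for each ordered pair (a, a'):
a = -2: -2--2=0, -2-2=-4, -2-5=-7, -2-7=-9
a = 2: 2--2=4, 2-2=0, 2-5=-3, 2-7=-5
a = 5: 5--2=7, 5-2=3, 5-5=0, 5-7=-2
a = 7: 7--2=9, 7-2=5, 7-5=2, 7-7=0
Collecting distinct values (and noting 0 appears from a-a):
A - A = {-9, -7, -5, -4, -3, -2, 0, 2, 3, 4, 5, 7, 9}
|A - A| = 13

A - A = {-9, -7, -5, -4, -3, -2, 0, 2, 3, 4, 5, 7, 9}


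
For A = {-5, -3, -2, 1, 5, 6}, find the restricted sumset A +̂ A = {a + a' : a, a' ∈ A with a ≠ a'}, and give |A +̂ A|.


Restricted sumset: A +̂ A = {a + a' : a ∈ A, a' ∈ A, a ≠ a'}.
Equivalently, take A + A and drop any sum 2a that is achievable ONLY as a + a for a ∈ A (i.e. sums representable only with equal summands).
Enumerate pairs (a, a') with a < a' (symmetric, so each unordered pair gives one sum; this covers all a ≠ a'):
  -5 + -3 = -8
  -5 + -2 = -7
  -5 + 1 = -4
  -5 + 5 = 0
  -5 + 6 = 1
  -3 + -2 = -5
  -3 + 1 = -2
  -3 + 5 = 2
  -3 + 6 = 3
  -2 + 1 = -1
  -2 + 5 = 3
  -2 + 6 = 4
  1 + 5 = 6
  1 + 6 = 7
  5 + 6 = 11
Collected distinct sums: {-8, -7, -5, -4, -2, -1, 0, 1, 2, 3, 4, 6, 7, 11}
|A +̂ A| = 14
(Reference bound: |A +̂ A| ≥ 2|A| - 3 for |A| ≥ 2, with |A| = 6 giving ≥ 9.)

|A +̂ A| = 14


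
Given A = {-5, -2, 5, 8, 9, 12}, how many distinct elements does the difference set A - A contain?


A - A = {a - a' : a, a' ∈ A}; |A| = 6.
Bounds: 2|A|-1 ≤ |A - A| ≤ |A|² - |A| + 1, i.e. 11 ≤ |A - A| ≤ 31.
Note: 0 ∈ A - A always (from a - a). The set is symmetric: if d ∈ A - A then -d ∈ A - A.
Enumerate nonzero differences d = a - a' with a > a' (then include -d):
Positive differences: {1, 3, 4, 7, 10, 11, 13, 14, 17}
Full difference set: {0} ∪ (positive diffs) ∪ (negative diffs).
|A - A| = 1 + 2·9 = 19 (matches direct enumeration: 19).

|A - A| = 19


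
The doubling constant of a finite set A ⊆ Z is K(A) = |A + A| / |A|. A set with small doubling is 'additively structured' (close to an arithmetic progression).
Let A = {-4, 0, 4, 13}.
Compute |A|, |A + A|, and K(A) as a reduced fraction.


|A| = 4.
Compute A + A by enumerating all 16 pairs.
A + A = {-8, -4, 0, 4, 8, 9, 13, 17, 26}, so |A + A| = 9.
K = |A + A| / |A| = 9/4 (already in lowest terms) ≈ 2.2500.
Reference: AP of size 4 gives K = 7/4 ≈ 1.7500; a fully generic set of size 4 gives K ≈ 2.5000.

|A| = 4, |A + A| = 9, K = 9/4.


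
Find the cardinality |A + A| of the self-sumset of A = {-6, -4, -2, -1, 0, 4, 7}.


A + A = {a + a' : a, a' ∈ A}; |A| = 7.
General bounds: 2|A| - 1 ≤ |A + A| ≤ |A|(|A|+1)/2, i.e. 13 ≤ |A + A| ≤ 28.
Lower bound 2|A|-1 is attained iff A is an arithmetic progression.
Enumerate sums a + a' for a ≤ a' (symmetric, so this suffices):
a = -6: -6+-6=-12, -6+-4=-10, -6+-2=-8, -6+-1=-7, -6+0=-6, -6+4=-2, -6+7=1
a = -4: -4+-4=-8, -4+-2=-6, -4+-1=-5, -4+0=-4, -4+4=0, -4+7=3
a = -2: -2+-2=-4, -2+-1=-3, -2+0=-2, -2+4=2, -2+7=5
a = -1: -1+-1=-2, -1+0=-1, -1+4=3, -1+7=6
a = 0: 0+0=0, 0+4=4, 0+7=7
a = 4: 4+4=8, 4+7=11
a = 7: 7+7=14
Distinct sums: {-12, -10, -8, -7, -6, -5, -4, -3, -2, -1, 0, 1, 2, 3, 4, 5, 6, 7, 8, 11, 14}
|A + A| = 21

|A + A| = 21


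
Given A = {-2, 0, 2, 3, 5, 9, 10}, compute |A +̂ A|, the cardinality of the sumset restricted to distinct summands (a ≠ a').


Restricted sumset: A +̂ A = {a + a' : a ∈ A, a' ∈ A, a ≠ a'}.
Equivalently, take A + A and drop any sum 2a that is achievable ONLY as a + a for a ∈ A (i.e. sums representable only with equal summands).
Enumerate pairs (a, a') with a < a' (symmetric, so each unordered pair gives one sum; this covers all a ≠ a'):
  -2 + 0 = -2
  -2 + 2 = 0
  -2 + 3 = 1
  -2 + 5 = 3
  -2 + 9 = 7
  -2 + 10 = 8
  0 + 2 = 2
  0 + 3 = 3
  0 + 5 = 5
  0 + 9 = 9
  0 + 10 = 10
  2 + 3 = 5
  2 + 5 = 7
  2 + 9 = 11
  2 + 10 = 12
  3 + 5 = 8
  3 + 9 = 12
  3 + 10 = 13
  5 + 9 = 14
  5 + 10 = 15
  9 + 10 = 19
Collected distinct sums: {-2, 0, 1, 2, 3, 5, 7, 8, 9, 10, 11, 12, 13, 14, 15, 19}
|A +̂ A| = 16
(Reference bound: |A +̂ A| ≥ 2|A| - 3 for |A| ≥ 2, with |A| = 7 giving ≥ 11.)

|A +̂ A| = 16


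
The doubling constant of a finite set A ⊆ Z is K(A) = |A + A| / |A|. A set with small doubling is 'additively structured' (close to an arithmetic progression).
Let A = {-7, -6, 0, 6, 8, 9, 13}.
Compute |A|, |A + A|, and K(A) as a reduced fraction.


|A| = 7.
Compute A + A by enumerating all 49 pairs.
A + A = {-14, -13, -12, -7, -6, -1, 0, 1, 2, 3, 6, 7, 8, 9, 12, 13, 14, 15, 16, 17, 18, 19, 21, 22, 26}, so |A + A| = 25.
K = |A + A| / |A| = 25/7 (already in lowest terms) ≈ 3.5714.
Reference: AP of size 7 gives K = 13/7 ≈ 1.8571; a fully generic set of size 7 gives K ≈ 4.0000.

|A| = 7, |A + A| = 25, K = 25/7.


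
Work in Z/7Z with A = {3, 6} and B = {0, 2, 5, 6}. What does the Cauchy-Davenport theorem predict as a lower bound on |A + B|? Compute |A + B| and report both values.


Cauchy-Davenport: |A + B| ≥ min(p, |A| + |B| - 1) for A, B nonempty in Z/pZ.
|A| = 2, |B| = 4, p = 7.
CD lower bound = min(7, 2 + 4 - 1) = min(7, 5) = 5.
Compute A + B mod 7 directly:
a = 3: 3+0=3, 3+2=5, 3+5=1, 3+6=2
a = 6: 6+0=6, 6+2=1, 6+5=4, 6+6=5
A + B = {1, 2, 3, 4, 5, 6}, so |A + B| = 6.
Verify: 6 ≥ 5? Yes ✓.

CD lower bound = 5, actual |A + B| = 6.


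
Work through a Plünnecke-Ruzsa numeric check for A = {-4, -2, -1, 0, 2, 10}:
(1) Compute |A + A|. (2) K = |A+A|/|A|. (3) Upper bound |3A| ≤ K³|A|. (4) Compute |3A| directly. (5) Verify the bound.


|A| = 6.
Step 1: Compute A + A by enumerating all 36 pairs.
A + A = {-8, -6, -5, -4, -3, -2, -1, 0, 1, 2, 4, 6, 8, 9, 10, 12, 20}, so |A + A| = 17.
Step 2: Doubling constant K = |A + A|/|A| = 17/6 = 17/6 ≈ 2.8333.
Step 3: Plünnecke-Ruzsa gives |3A| ≤ K³·|A| = (2.8333)³ · 6 ≈ 136.4722.
Step 4: Compute 3A = A + A + A directly by enumerating all triples (a,b,c) ∈ A³; |3A| = 31.
Step 5: Check 31 ≤ 136.4722? Yes ✓.

K = 17/6, Plünnecke-Ruzsa bound K³|A| ≈ 136.4722, |3A| = 31, inequality holds.


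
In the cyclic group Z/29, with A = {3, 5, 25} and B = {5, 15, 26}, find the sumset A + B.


Work in Z/29Z: reduce every sum a + b modulo 29.
Enumerate all 9 pairs:
a = 3: 3+5=8, 3+15=18, 3+26=0
a = 5: 5+5=10, 5+15=20, 5+26=2
a = 25: 25+5=1, 25+15=11, 25+26=22
Distinct residues collected: {0, 1, 2, 8, 10, 11, 18, 20, 22}
|A + B| = 9 (out of 29 total residues).

A + B = {0, 1, 2, 8, 10, 11, 18, 20, 22}


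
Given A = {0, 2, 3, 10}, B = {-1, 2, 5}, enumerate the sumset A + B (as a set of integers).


A + B = {a + b : a ∈ A, b ∈ B}.
Enumerate all |A|·|B| = 4·3 = 12 pairs (a, b) and collect distinct sums.
a = 0: 0+-1=-1, 0+2=2, 0+5=5
a = 2: 2+-1=1, 2+2=4, 2+5=7
a = 3: 3+-1=2, 3+2=5, 3+5=8
a = 10: 10+-1=9, 10+2=12, 10+5=15
Collecting distinct sums: A + B = {-1, 1, 2, 4, 5, 7, 8, 9, 12, 15}
|A + B| = 10

A + B = {-1, 1, 2, 4, 5, 7, 8, 9, 12, 15}


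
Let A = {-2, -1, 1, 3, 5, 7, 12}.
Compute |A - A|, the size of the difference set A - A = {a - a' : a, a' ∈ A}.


A - A = {a - a' : a, a' ∈ A}; |A| = 7.
Bounds: 2|A|-1 ≤ |A - A| ≤ |A|² - |A| + 1, i.e. 13 ≤ |A - A| ≤ 43.
Note: 0 ∈ A - A always (from a - a). The set is symmetric: if d ∈ A - A then -d ∈ A - A.
Enumerate nonzero differences d = a - a' with a > a' (then include -d):
Positive differences: {1, 2, 3, 4, 5, 6, 7, 8, 9, 11, 13, 14}
Full difference set: {0} ∪ (positive diffs) ∪ (negative diffs).
|A - A| = 1 + 2·12 = 25 (matches direct enumeration: 25).

|A - A| = 25


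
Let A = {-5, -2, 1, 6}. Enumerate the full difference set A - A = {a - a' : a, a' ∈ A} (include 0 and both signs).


A - A = {a - a' : a, a' ∈ A}.
Compute a - a' for each ordered pair (a, a'):
a = -5: -5--5=0, -5--2=-3, -5-1=-6, -5-6=-11
a = -2: -2--5=3, -2--2=0, -2-1=-3, -2-6=-8
a = 1: 1--5=6, 1--2=3, 1-1=0, 1-6=-5
a = 6: 6--5=11, 6--2=8, 6-1=5, 6-6=0
Collecting distinct values (and noting 0 appears from a-a):
A - A = {-11, -8, -6, -5, -3, 0, 3, 5, 6, 8, 11}
|A - A| = 11

A - A = {-11, -8, -6, -5, -3, 0, 3, 5, 6, 8, 11}


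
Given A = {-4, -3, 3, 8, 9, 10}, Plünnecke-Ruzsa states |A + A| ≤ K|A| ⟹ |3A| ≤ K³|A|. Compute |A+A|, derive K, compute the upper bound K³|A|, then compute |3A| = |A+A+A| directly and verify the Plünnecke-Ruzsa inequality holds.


|A| = 6.
Step 1: Compute A + A by enumerating all 36 pairs.
A + A = {-8, -7, -6, -1, 0, 4, 5, 6, 7, 11, 12, 13, 16, 17, 18, 19, 20}, so |A + A| = 17.
Step 2: Doubling constant K = |A + A|/|A| = 17/6 = 17/6 ≈ 2.8333.
Step 3: Plünnecke-Ruzsa gives |3A| ≤ K³·|A| = (2.8333)³ · 6 ≈ 136.4722.
Step 4: Compute 3A = A + A + A directly by enumerating all triples (a,b,c) ∈ A³; |3A| = 34.
Step 5: Check 34 ≤ 136.4722? Yes ✓.

K = 17/6, Plünnecke-Ruzsa bound K³|A| ≈ 136.4722, |3A| = 34, inequality holds.


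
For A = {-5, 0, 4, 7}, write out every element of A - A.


A - A = {a - a' : a, a' ∈ A}.
Compute a - a' for each ordered pair (a, a'):
a = -5: -5--5=0, -5-0=-5, -5-4=-9, -5-7=-12
a = 0: 0--5=5, 0-0=0, 0-4=-4, 0-7=-7
a = 4: 4--5=9, 4-0=4, 4-4=0, 4-7=-3
a = 7: 7--5=12, 7-0=7, 7-4=3, 7-7=0
Collecting distinct values (and noting 0 appears from a-a):
A - A = {-12, -9, -7, -5, -4, -3, 0, 3, 4, 5, 7, 9, 12}
|A - A| = 13

A - A = {-12, -9, -7, -5, -4, -3, 0, 3, 4, 5, 7, 9, 12}


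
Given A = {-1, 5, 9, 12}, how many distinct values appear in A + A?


A + A = {a + a' : a, a' ∈ A}; |A| = 4.
General bounds: 2|A| - 1 ≤ |A + A| ≤ |A|(|A|+1)/2, i.e. 7 ≤ |A + A| ≤ 10.
Lower bound 2|A|-1 is attained iff A is an arithmetic progression.
Enumerate sums a + a' for a ≤ a' (symmetric, so this suffices):
a = -1: -1+-1=-2, -1+5=4, -1+9=8, -1+12=11
a = 5: 5+5=10, 5+9=14, 5+12=17
a = 9: 9+9=18, 9+12=21
a = 12: 12+12=24
Distinct sums: {-2, 4, 8, 10, 11, 14, 17, 18, 21, 24}
|A + A| = 10

|A + A| = 10


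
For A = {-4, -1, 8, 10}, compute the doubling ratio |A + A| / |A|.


|A| = 4.
Compute A + A by enumerating all 16 pairs.
A + A = {-8, -5, -2, 4, 6, 7, 9, 16, 18, 20}, so |A + A| = 10.
K = |A + A| / |A| = 10/4 = 5/2 ≈ 2.5000.
Reference: AP of size 4 gives K = 7/4 ≈ 1.7500; a fully generic set of size 4 gives K ≈ 2.5000.

|A| = 4, |A + A| = 10, K = 10/4 = 5/2.


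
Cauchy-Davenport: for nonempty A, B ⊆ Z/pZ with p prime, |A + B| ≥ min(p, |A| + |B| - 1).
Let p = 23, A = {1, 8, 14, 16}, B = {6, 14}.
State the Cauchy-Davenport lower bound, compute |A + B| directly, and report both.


Cauchy-Davenport: |A + B| ≥ min(p, |A| + |B| - 1) for A, B nonempty in Z/pZ.
|A| = 4, |B| = 2, p = 23.
CD lower bound = min(23, 4 + 2 - 1) = min(23, 5) = 5.
Compute A + B mod 23 directly:
a = 1: 1+6=7, 1+14=15
a = 8: 8+6=14, 8+14=22
a = 14: 14+6=20, 14+14=5
a = 16: 16+6=22, 16+14=7
A + B = {5, 7, 14, 15, 20, 22}, so |A + B| = 6.
Verify: 6 ≥ 5? Yes ✓.

CD lower bound = 5, actual |A + B| = 6.


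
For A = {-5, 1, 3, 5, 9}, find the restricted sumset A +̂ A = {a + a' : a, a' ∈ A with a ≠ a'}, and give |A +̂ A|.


Restricted sumset: A +̂ A = {a + a' : a ∈ A, a' ∈ A, a ≠ a'}.
Equivalently, take A + A and drop any sum 2a that is achievable ONLY as a + a for a ∈ A (i.e. sums representable only with equal summands).
Enumerate pairs (a, a') with a < a' (symmetric, so each unordered pair gives one sum; this covers all a ≠ a'):
  -5 + 1 = -4
  -5 + 3 = -2
  -5 + 5 = 0
  -5 + 9 = 4
  1 + 3 = 4
  1 + 5 = 6
  1 + 9 = 10
  3 + 5 = 8
  3 + 9 = 12
  5 + 9 = 14
Collected distinct sums: {-4, -2, 0, 4, 6, 8, 10, 12, 14}
|A +̂ A| = 9
(Reference bound: |A +̂ A| ≥ 2|A| - 3 for |A| ≥ 2, with |A| = 5 giving ≥ 7.)

|A +̂ A| = 9


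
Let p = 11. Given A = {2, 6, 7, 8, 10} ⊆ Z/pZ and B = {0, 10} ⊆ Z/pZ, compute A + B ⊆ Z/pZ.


Work in Z/11Z: reduce every sum a + b modulo 11.
Enumerate all 10 pairs:
a = 2: 2+0=2, 2+10=1
a = 6: 6+0=6, 6+10=5
a = 7: 7+0=7, 7+10=6
a = 8: 8+0=8, 8+10=7
a = 10: 10+0=10, 10+10=9
Distinct residues collected: {1, 2, 5, 6, 7, 8, 9, 10}
|A + B| = 8 (out of 11 total residues).

A + B = {1, 2, 5, 6, 7, 8, 9, 10}


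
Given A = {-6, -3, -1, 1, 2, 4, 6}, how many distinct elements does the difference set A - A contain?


A - A = {a - a' : a, a' ∈ A}; |A| = 7.
Bounds: 2|A|-1 ≤ |A - A| ≤ |A|² - |A| + 1, i.e. 13 ≤ |A - A| ≤ 43.
Note: 0 ∈ A - A always (from a - a). The set is symmetric: if d ∈ A - A then -d ∈ A - A.
Enumerate nonzero differences d = a - a' with a > a' (then include -d):
Positive differences: {1, 2, 3, 4, 5, 7, 8, 9, 10, 12}
Full difference set: {0} ∪ (positive diffs) ∪ (negative diffs).
|A - A| = 1 + 2·10 = 21 (matches direct enumeration: 21).

|A - A| = 21


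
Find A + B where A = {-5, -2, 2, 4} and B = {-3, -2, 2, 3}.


A + B = {a + b : a ∈ A, b ∈ B}.
Enumerate all |A|·|B| = 4·4 = 16 pairs (a, b) and collect distinct sums.
a = -5: -5+-3=-8, -5+-2=-7, -5+2=-3, -5+3=-2
a = -2: -2+-3=-5, -2+-2=-4, -2+2=0, -2+3=1
a = 2: 2+-3=-1, 2+-2=0, 2+2=4, 2+3=5
a = 4: 4+-3=1, 4+-2=2, 4+2=6, 4+3=7
Collecting distinct sums: A + B = {-8, -7, -5, -4, -3, -2, -1, 0, 1, 2, 4, 5, 6, 7}
|A + B| = 14

A + B = {-8, -7, -5, -4, -3, -2, -1, 0, 1, 2, 4, 5, 6, 7}


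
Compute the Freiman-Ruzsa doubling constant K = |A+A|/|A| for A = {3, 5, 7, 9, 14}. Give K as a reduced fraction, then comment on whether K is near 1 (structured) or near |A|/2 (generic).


|A| = 5.
Compute A + A by enumerating all 25 pairs.
A + A = {6, 8, 10, 12, 14, 16, 17, 18, 19, 21, 23, 28}, so |A + A| = 12.
K = |A + A| / |A| = 12/5 (already in lowest terms) ≈ 2.4000.
Reference: AP of size 5 gives K = 9/5 ≈ 1.8000; a fully generic set of size 5 gives K ≈ 3.0000.

|A| = 5, |A + A| = 12, K = 12/5.


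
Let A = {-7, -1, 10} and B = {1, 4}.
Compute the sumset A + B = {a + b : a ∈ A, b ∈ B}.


A + B = {a + b : a ∈ A, b ∈ B}.
Enumerate all |A|·|B| = 3·2 = 6 pairs (a, b) and collect distinct sums.
a = -7: -7+1=-6, -7+4=-3
a = -1: -1+1=0, -1+4=3
a = 10: 10+1=11, 10+4=14
Collecting distinct sums: A + B = {-6, -3, 0, 3, 11, 14}
|A + B| = 6

A + B = {-6, -3, 0, 3, 11, 14}


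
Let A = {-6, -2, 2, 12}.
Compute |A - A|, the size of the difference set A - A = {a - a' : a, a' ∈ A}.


A - A = {a - a' : a, a' ∈ A}; |A| = 4.
Bounds: 2|A|-1 ≤ |A - A| ≤ |A|² - |A| + 1, i.e. 7 ≤ |A - A| ≤ 13.
Note: 0 ∈ A - A always (from a - a). The set is symmetric: if d ∈ A - A then -d ∈ A - A.
Enumerate nonzero differences d = a - a' with a > a' (then include -d):
Positive differences: {4, 8, 10, 14, 18}
Full difference set: {0} ∪ (positive diffs) ∪ (negative diffs).
|A - A| = 1 + 2·5 = 11 (matches direct enumeration: 11).

|A - A| = 11


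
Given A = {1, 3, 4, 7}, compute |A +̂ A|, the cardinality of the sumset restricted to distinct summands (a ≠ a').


Restricted sumset: A +̂ A = {a + a' : a ∈ A, a' ∈ A, a ≠ a'}.
Equivalently, take A + A and drop any sum 2a that is achievable ONLY as a + a for a ∈ A (i.e. sums representable only with equal summands).
Enumerate pairs (a, a') with a < a' (symmetric, so each unordered pair gives one sum; this covers all a ≠ a'):
  1 + 3 = 4
  1 + 4 = 5
  1 + 7 = 8
  3 + 4 = 7
  3 + 7 = 10
  4 + 7 = 11
Collected distinct sums: {4, 5, 7, 8, 10, 11}
|A +̂ A| = 6
(Reference bound: |A +̂ A| ≥ 2|A| - 3 for |A| ≥ 2, with |A| = 4 giving ≥ 5.)

|A +̂ A| = 6


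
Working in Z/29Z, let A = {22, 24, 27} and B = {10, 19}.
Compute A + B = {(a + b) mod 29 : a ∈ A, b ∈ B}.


Work in Z/29Z: reduce every sum a + b modulo 29.
Enumerate all 6 pairs:
a = 22: 22+10=3, 22+19=12
a = 24: 24+10=5, 24+19=14
a = 27: 27+10=8, 27+19=17
Distinct residues collected: {3, 5, 8, 12, 14, 17}
|A + B| = 6 (out of 29 total residues).

A + B = {3, 5, 8, 12, 14, 17}


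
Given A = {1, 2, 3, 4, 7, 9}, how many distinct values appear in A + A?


A + A = {a + a' : a, a' ∈ A}; |A| = 6.
General bounds: 2|A| - 1 ≤ |A + A| ≤ |A|(|A|+1)/2, i.e. 11 ≤ |A + A| ≤ 21.
Lower bound 2|A|-1 is attained iff A is an arithmetic progression.
Enumerate sums a + a' for a ≤ a' (symmetric, so this suffices):
a = 1: 1+1=2, 1+2=3, 1+3=4, 1+4=5, 1+7=8, 1+9=10
a = 2: 2+2=4, 2+3=5, 2+4=6, 2+7=9, 2+9=11
a = 3: 3+3=6, 3+4=7, 3+7=10, 3+9=12
a = 4: 4+4=8, 4+7=11, 4+9=13
a = 7: 7+7=14, 7+9=16
a = 9: 9+9=18
Distinct sums: {2, 3, 4, 5, 6, 7, 8, 9, 10, 11, 12, 13, 14, 16, 18}
|A + A| = 15

|A + A| = 15


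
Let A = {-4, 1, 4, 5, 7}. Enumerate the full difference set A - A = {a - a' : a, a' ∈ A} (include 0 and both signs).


A - A = {a - a' : a, a' ∈ A}.
Compute a - a' for each ordered pair (a, a'):
a = -4: -4--4=0, -4-1=-5, -4-4=-8, -4-5=-9, -4-7=-11
a = 1: 1--4=5, 1-1=0, 1-4=-3, 1-5=-4, 1-7=-6
a = 4: 4--4=8, 4-1=3, 4-4=0, 4-5=-1, 4-7=-3
a = 5: 5--4=9, 5-1=4, 5-4=1, 5-5=0, 5-7=-2
a = 7: 7--4=11, 7-1=6, 7-4=3, 7-5=2, 7-7=0
Collecting distinct values (and noting 0 appears from a-a):
A - A = {-11, -9, -8, -6, -5, -4, -3, -2, -1, 0, 1, 2, 3, 4, 5, 6, 8, 9, 11}
|A - A| = 19

A - A = {-11, -9, -8, -6, -5, -4, -3, -2, -1, 0, 1, 2, 3, 4, 5, 6, 8, 9, 11}


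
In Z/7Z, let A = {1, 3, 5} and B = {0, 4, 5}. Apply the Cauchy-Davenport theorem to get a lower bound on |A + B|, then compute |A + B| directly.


Cauchy-Davenport: |A + B| ≥ min(p, |A| + |B| - 1) for A, B nonempty in Z/pZ.
|A| = 3, |B| = 3, p = 7.
CD lower bound = min(7, 3 + 3 - 1) = min(7, 5) = 5.
Compute A + B mod 7 directly:
a = 1: 1+0=1, 1+4=5, 1+5=6
a = 3: 3+0=3, 3+4=0, 3+5=1
a = 5: 5+0=5, 5+4=2, 5+5=3
A + B = {0, 1, 2, 3, 5, 6}, so |A + B| = 6.
Verify: 6 ≥ 5? Yes ✓.

CD lower bound = 5, actual |A + B| = 6.


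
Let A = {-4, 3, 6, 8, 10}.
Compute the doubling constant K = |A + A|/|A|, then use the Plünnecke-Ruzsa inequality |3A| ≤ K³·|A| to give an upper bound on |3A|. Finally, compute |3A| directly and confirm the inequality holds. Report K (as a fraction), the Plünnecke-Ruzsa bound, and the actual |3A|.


|A| = 5.
Step 1: Compute A + A by enumerating all 25 pairs.
A + A = {-8, -1, 2, 4, 6, 9, 11, 12, 13, 14, 16, 18, 20}, so |A + A| = 13.
Step 2: Doubling constant K = |A + A|/|A| = 13/5 = 13/5 ≈ 2.6000.
Step 3: Plünnecke-Ruzsa gives |3A| ≤ K³·|A| = (2.6000)³ · 5 ≈ 87.8800.
Step 4: Compute 3A = A + A + A directly by enumerating all triples (a,b,c) ∈ A³; |3A| = 25.
Step 5: Check 25 ≤ 87.8800? Yes ✓.

K = 13/5, Plünnecke-Ruzsa bound K³|A| ≈ 87.8800, |3A| = 25, inequality holds.


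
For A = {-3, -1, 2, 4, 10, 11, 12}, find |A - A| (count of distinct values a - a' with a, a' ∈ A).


A - A = {a - a' : a, a' ∈ A}; |A| = 7.
Bounds: 2|A|-1 ≤ |A - A| ≤ |A|² - |A| + 1, i.e. 13 ≤ |A - A| ≤ 43.
Note: 0 ∈ A - A always (from a - a). The set is symmetric: if d ∈ A - A then -d ∈ A - A.
Enumerate nonzero differences d = a - a' with a > a' (then include -d):
Positive differences: {1, 2, 3, 5, 6, 7, 8, 9, 10, 11, 12, 13, 14, 15}
Full difference set: {0} ∪ (positive diffs) ∪ (negative diffs).
|A - A| = 1 + 2·14 = 29 (matches direct enumeration: 29).

|A - A| = 29


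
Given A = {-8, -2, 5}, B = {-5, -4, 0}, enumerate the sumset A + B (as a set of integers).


A + B = {a + b : a ∈ A, b ∈ B}.
Enumerate all |A|·|B| = 3·3 = 9 pairs (a, b) and collect distinct sums.
a = -8: -8+-5=-13, -8+-4=-12, -8+0=-8
a = -2: -2+-5=-7, -2+-4=-6, -2+0=-2
a = 5: 5+-5=0, 5+-4=1, 5+0=5
Collecting distinct sums: A + B = {-13, -12, -8, -7, -6, -2, 0, 1, 5}
|A + B| = 9

A + B = {-13, -12, -8, -7, -6, -2, 0, 1, 5}


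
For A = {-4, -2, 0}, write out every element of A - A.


A - A = {a - a' : a, a' ∈ A}.
Compute a - a' for each ordered pair (a, a'):
a = -4: -4--4=0, -4--2=-2, -4-0=-4
a = -2: -2--4=2, -2--2=0, -2-0=-2
a = 0: 0--4=4, 0--2=2, 0-0=0
Collecting distinct values (and noting 0 appears from a-a):
A - A = {-4, -2, 0, 2, 4}
|A - A| = 5

A - A = {-4, -2, 0, 2, 4}


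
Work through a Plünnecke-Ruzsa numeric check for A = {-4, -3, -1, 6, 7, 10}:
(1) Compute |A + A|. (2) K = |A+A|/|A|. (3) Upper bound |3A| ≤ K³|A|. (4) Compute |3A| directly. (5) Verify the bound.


|A| = 6.
Step 1: Compute A + A by enumerating all 36 pairs.
A + A = {-8, -7, -6, -5, -4, -2, 2, 3, 4, 5, 6, 7, 9, 12, 13, 14, 16, 17, 20}, so |A + A| = 19.
Step 2: Doubling constant K = |A + A|/|A| = 19/6 = 19/6 ≈ 3.1667.
Step 3: Plünnecke-Ruzsa gives |3A| ≤ K³·|A| = (3.1667)³ · 6 ≈ 190.5278.
Step 4: Compute 3A = A + A + A directly by enumerating all triples (a,b,c) ∈ A³; |3A| = 38.
Step 5: Check 38 ≤ 190.5278? Yes ✓.

K = 19/6, Plünnecke-Ruzsa bound K³|A| ≈ 190.5278, |3A| = 38, inequality holds.


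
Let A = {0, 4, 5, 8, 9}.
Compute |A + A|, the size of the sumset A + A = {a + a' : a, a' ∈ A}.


A + A = {a + a' : a, a' ∈ A}; |A| = 5.
General bounds: 2|A| - 1 ≤ |A + A| ≤ |A|(|A|+1)/2, i.e. 9 ≤ |A + A| ≤ 15.
Lower bound 2|A|-1 is attained iff A is an arithmetic progression.
Enumerate sums a + a' for a ≤ a' (symmetric, so this suffices):
a = 0: 0+0=0, 0+4=4, 0+5=5, 0+8=8, 0+9=9
a = 4: 4+4=8, 4+5=9, 4+8=12, 4+9=13
a = 5: 5+5=10, 5+8=13, 5+9=14
a = 8: 8+8=16, 8+9=17
a = 9: 9+9=18
Distinct sums: {0, 4, 5, 8, 9, 10, 12, 13, 14, 16, 17, 18}
|A + A| = 12

|A + A| = 12


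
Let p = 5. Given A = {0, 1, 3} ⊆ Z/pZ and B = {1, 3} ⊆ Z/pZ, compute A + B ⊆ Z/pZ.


Work in Z/5Z: reduce every sum a + b modulo 5.
Enumerate all 6 pairs:
a = 0: 0+1=1, 0+3=3
a = 1: 1+1=2, 1+3=4
a = 3: 3+1=4, 3+3=1
Distinct residues collected: {1, 2, 3, 4}
|A + B| = 4 (out of 5 total residues).

A + B = {1, 2, 3, 4}


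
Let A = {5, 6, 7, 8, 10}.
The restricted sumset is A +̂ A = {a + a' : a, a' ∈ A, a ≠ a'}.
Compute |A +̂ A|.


Restricted sumset: A +̂ A = {a + a' : a ∈ A, a' ∈ A, a ≠ a'}.
Equivalently, take A + A and drop any sum 2a that is achievable ONLY as a + a for a ∈ A (i.e. sums representable only with equal summands).
Enumerate pairs (a, a') with a < a' (symmetric, so each unordered pair gives one sum; this covers all a ≠ a'):
  5 + 6 = 11
  5 + 7 = 12
  5 + 8 = 13
  5 + 10 = 15
  6 + 7 = 13
  6 + 8 = 14
  6 + 10 = 16
  7 + 8 = 15
  7 + 10 = 17
  8 + 10 = 18
Collected distinct sums: {11, 12, 13, 14, 15, 16, 17, 18}
|A +̂ A| = 8
(Reference bound: |A +̂ A| ≥ 2|A| - 3 for |A| ≥ 2, with |A| = 5 giving ≥ 7.)

|A +̂ A| = 8


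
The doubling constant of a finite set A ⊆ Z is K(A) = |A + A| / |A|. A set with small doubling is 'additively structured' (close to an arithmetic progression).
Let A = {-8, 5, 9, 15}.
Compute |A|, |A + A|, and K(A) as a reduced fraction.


|A| = 4.
Compute A + A by enumerating all 16 pairs.
A + A = {-16, -3, 1, 7, 10, 14, 18, 20, 24, 30}, so |A + A| = 10.
K = |A + A| / |A| = 10/4 = 5/2 ≈ 2.5000.
Reference: AP of size 4 gives K = 7/4 ≈ 1.7500; a fully generic set of size 4 gives K ≈ 2.5000.

|A| = 4, |A + A| = 10, K = 10/4 = 5/2.


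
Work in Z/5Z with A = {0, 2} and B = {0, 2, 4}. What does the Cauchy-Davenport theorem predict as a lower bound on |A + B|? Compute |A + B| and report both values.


Cauchy-Davenport: |A + B| ≥ min(p, |A| + |B| - 1) for A, B nonempty in Z/pZ.
|A| = 2, |B| = 3, p = 5.
CD lower bound = min(5, 2 + 3 - 1) = min(5, 4) = 4.
Compute A + B mod 5 directly:
a = 0: 0+0=0, 0+2=2, 0+4=4
a = 2: 2+0=2, 2+2=4, 2+4=1
A + B = {0, 1, 2, 4}, so |A + B| = 4.
Verify: 4 ≥ 4? Yes ✓.

CD lower bound = 4, actual |A + B| = 4.


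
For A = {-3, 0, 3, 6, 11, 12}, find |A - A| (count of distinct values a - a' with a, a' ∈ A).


A - A = {a - a' : a, a' ∈ A}; |A| = 6.
Bounds: 2|A|-1 ≤ |A - A| ≤ |A|² - |A| + 1, i.e. 11 ≤ |A - A| ≤ 31.
Note: 0 ∈ A - A always (from a - a). The set is symmetric: if d ∈ A - A then -d ∈ A - A.
Enumerate nonzero differences d = a - a' with a > a' (then include -d):
Positive differences: {1, 3, 5, 6, 8, 9, 11, 12, 14, 15}
Full difference set: {0} ∪ (positive diffs) ∪ (negative diffs).
|A - A| = 1 + 2·10 = 21 (matches direct enumeration: 21).

|A - A| = 21


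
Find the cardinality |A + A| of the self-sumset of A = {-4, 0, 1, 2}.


A + A = {a + a' : a, a' ∈ A}; |A| = 4.
General bounds: 2|A| - 1 ≤ |A + A| ≤ |A|(|A|+1)/2, i.e. 7 ≤ |A + A| ≤ 10.
Lower bound 2|A|-1 is attained iff A is an arithmetic progression.
Enumerate sums a + a' for a ≤ a' (symmetric, so this suffices):
a = -4: -4+-4=-8, -4+0=-4, -4+1=-3, -4+2=-2
a = 0: 0+0=0, 0+1=1, 0+2=2
a = 1: 1+1=2, 1+2=3
a = 2: 2+2=4
Distinct sums: {-8, -4, -3, -2, 0, 1, 2, 3, 4}
|A + A| = 9

|A + A| = 9


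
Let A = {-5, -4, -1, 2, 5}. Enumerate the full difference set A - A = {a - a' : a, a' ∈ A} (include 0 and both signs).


A - A = {a - a' : a, a' ∈ A}.
Compute a - a' for each ordered pair (a, a'):
a = -5: -5--5=0, -5--4=-1, -5--1=-4, -5-2=-7, -5-5=-10
a = -4: -4--5=1, -4--4=0, -4--1=-3, -4-2=-6, -4-5=-9
a = -1: -1--5=4, -1--4=3, -1--1=0, -1-2=-3, -1-5=-6
a = 2: 2--5=7, 2--4=6, 2--1=3, 2-2=0, 2-5=-3
a = 5: 5--5=10, 5--4=9, 5--1=6, 5-2=3, 5-5=0
Collecting distinct values (and noting 0 appears from a-a):
A - A = {-10, -9, -7, -6, -4, -3, -1, 0, 1, 3, 4, 6, 7, 9, 10}
|A - A| = 15

A - A = {-10, -9, -7, -6, -4, -3, -1, 0, 1, 3, 4, 6, 7, 9, 10}


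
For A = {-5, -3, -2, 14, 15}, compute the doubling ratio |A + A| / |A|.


|A| = 5.
Compute A + A by enumerating all 25 pairs.
A + A = {-10, -8, -7, -6, -5, -4, 9, 10, 11, 12, 13, 28, 29, 30}, so |A + A| = 14.
K = |A + A| / |A| = 14/5 (already in lowest terms) ≈ 2.8000.
Reference: AP of size 5 gives K = 9/5 ≈ 1.8000; a fully generic set of size 5 gives K ≈ 3.0000.

|A| = 5, |A + A| = 14, K = 14/5.


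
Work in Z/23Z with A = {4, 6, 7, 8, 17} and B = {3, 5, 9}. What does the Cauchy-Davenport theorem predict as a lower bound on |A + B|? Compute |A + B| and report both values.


Cauchy-Davenport: |A + B| ≥ min(p, |A| + |B| - 1) for A, B nonempty in Z/pZ.
|A| = 5, |B| = 3, p = 23.
CD lower bound = min(23, 5 + 3 - 1) = min(23, 7) = 7.
Compute A + B mod 23 directly:
a = 4: 4+3=7, 4+5=9, 4+9=13
a = 6: 6+3=9, 6+5=11, 6+9=15
a = 7: 7+3=10, 7+5=12, 7+9=16
a = 8: 8+3=11, 8+5=13, 8+9=17
a = 17: 17+3=20, 17+5=22, 17+9=3
A + B = {3, 7, 9, 10, 11, 12, 13, 15, 16, 17, 20, 22}, so |A + B| = 12.
Verify: 12 ≥ 7? Yes ✓.

CD lower bound = 7, actual |A + B| = 12.


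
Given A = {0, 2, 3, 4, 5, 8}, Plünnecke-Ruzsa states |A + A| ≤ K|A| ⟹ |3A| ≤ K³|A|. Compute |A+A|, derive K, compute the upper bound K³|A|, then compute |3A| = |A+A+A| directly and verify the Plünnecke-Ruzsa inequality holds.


|A| = 6.
Step 1: Compute A + A by enumerating all 36 pairs.
A + A = {0, 2, 3, 4, 5, 6, 7, 8, 9, 10, 11, 12, 13, 16}, so |A + A| = 14.
Step 2: Doubling constant K = |A + A|/|A| = 14/6 = 14/6 ≈ 2.3333.
Step 3: Plünnecke-Ruzsa gives |3A| ≤ K³·|A| = (2.3333)³ · 6 ≈ 76.2222.
Step 4: Compute 3A = A + A + A directly by enumerating all triples (a,b,c) ∈ A³; |3A| = 22.
Step 5: Check 22 ≤ 76.2222? Yes ✓.

K = 14/6, Plünnecke-Ruzsa bound K³|A| ≈ 76.2222, |3A| = 22, inequality holds.


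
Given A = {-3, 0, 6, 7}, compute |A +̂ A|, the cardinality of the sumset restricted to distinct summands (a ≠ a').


Restricted sumset: A +̂ A = {a + a' : a ∈ A, a' ∈ A, a ≠ a'}.
Equivalently, take A + A and drop any sum 2a that is achievable ONLY as a + a for a ∈ A (i.e. sums representable only with equal summands).
Enumerate pairs (a, a') with a < a' (symmetric, so each unordered pair gives one sum; this covers all a ≠ a'):
  -3 + 0 = -3
  -3 + 6 = 3
  -3 + 7 = 4
  0 + 6 = 6
  0 + 7 = 7
  6 + 7 = 13
Collected distinct sums: {-3, 3, 4, 6, 7, 13}
|A +̂ A| = 6
(Reference bound: |A +̂ A| ≥ 2|A| - 3 for |A| ≥ 2, with |A| = 4 giving ≥ 5.)

|A +̂ A| = 6


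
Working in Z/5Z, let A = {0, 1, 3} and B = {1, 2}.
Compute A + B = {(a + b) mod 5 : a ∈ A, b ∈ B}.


Work in Z/5Z: reduce every sum a + b modulo 5.
Enumerate all 6 pairs:
a = 0: 0+1=1, 0+2=2
a = 1: 1+1=2, 1+2=3
a = 3: 3+1=4, 3+2=0
Distinct residues collected: {0, 1, 2, 3, 4}
|A + B| = 5 (out of 5 total residues).

A + B = {0, 1, 2, 3, 4}


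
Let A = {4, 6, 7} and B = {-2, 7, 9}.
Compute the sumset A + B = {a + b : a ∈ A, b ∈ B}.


A + B = {a + b : a ∈ A, b ∈ B}.
Enumerate all |A|·|B| = 3·3 = 9 pairs (a, b) and collect distinct sums.
a = 4: 4+-2=2, 4+7=11, 4+9=13
a = 6: 6+-2=4, 6+7=13, 6+9=15
a = 7: 7+-2=5, 7+7=14, 7+9=16
Collecting distinct sums: A + B = {2, 4, 5, 11, 13, 14, 15, 16}
|A + B| = 8

A + B = {2, 4, 5, 11, 13, 14, 15, 16}


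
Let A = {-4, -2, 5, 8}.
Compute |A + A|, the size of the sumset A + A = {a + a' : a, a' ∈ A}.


A + A = {a + a' : a, a' ∈ A}; |A| = 4.
General bounds: 2|A| - 1 ≤ |A + A| ≤ |A|(|A|+1)/2, i.e. 7 ≤ |A + A| ≤ 10.
Lower bound 2|A|-1 is attained iff A is an arithmetic progression.
Enumerate sums a + a' for a ≤ a' (symmetric, so this suffices):
a = -4: -4+-4=-8, -4+-2=-6, -4+5=1, -4+8=4
a = -2: -2+-2=-4, -2+5=3, -2+8=6
a = 5: 5+5=10, 5+8=13
a = 8: 8+8=16
Distinct sums: {-8, -6, -4, 1, 3, 4, 6, 10, 13, 16}
|A + A| = 10

|A + A| = 10


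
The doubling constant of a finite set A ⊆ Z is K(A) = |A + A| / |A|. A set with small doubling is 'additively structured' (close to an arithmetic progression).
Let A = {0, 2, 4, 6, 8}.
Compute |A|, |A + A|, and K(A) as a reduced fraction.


|A| = 5.
Compute A + A by enumerating all 25 pairs.
A + A = {0, 2, 4, 6, 8, 10, 12, 14, 16}, so |A + A| = 9.
K = |A + A| / |A| = 9/5 (already in lowest terms) ≈ 1.8000.
Reference: AP of size 5 gives K = 9/5 ≈ 1.8000; a fully generic set of size 5 gives K ≈ 3.0000.

|A| = 5, |A + A| = 9, K = 9/5.


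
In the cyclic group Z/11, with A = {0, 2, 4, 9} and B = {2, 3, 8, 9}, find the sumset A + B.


Work in Z/11Z: reduce every sum a + b modulo 11.
Enumerate all 16 pairs:
a = 0: 0+2=2, 0+3=3, 0+8=8, 0+9=9
a = 2: 2+2=4, 2+3=5, 2+8=10, 2+9=0
a = 4: 4+2=6, 4+3=7, 4+8=1, 4+9=2
a = 9: 9+2=0, 9+3=1, 9+8=6, 9+9=7
Distinct residues collected: {0, 1, 2, 3, 4, 5, 6, 7, 8, 9, 10}
|A + B| = 11 (out of 11 total residues).

A + B = {0, 1, 2, 3, 4, 5, 6, 7, 8, 9, 10}


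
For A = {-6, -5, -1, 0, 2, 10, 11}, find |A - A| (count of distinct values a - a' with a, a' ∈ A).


A - A = {a - a' : a, a' ∈ A}; |A| = 7.
Bounds: 2|A|-1 ≤ |A - A| ≤ |A|² - |A| + 1, i.e. 13 ≤ |A - A| ≤ 43.
Note: 0 ∈ A - A always (from a - a). The set is symmetric: if d ∈ A - A then -d ∈ A - A.
Enumerate nonzero differences d = a - a' with a > a' (then include -d):
Positive differences: {1, 2, 3, 4, 5, 6, 7, 8, 9, 10, 11, 12, 15, 16, 17}
Full difference set: {0} ∪ (positive diffs) ∪ (negative diffs).
|A - A| = 1 + 2·15 = 31 (matches direct enumeration: 31).

|A - A| = 31


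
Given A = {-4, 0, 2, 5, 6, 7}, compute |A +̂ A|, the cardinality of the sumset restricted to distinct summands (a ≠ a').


Restricted sumset: A +̂ A = {a + a' : a ∈ A, a' ∈ A, a ≠ a'}.
Equivalently, take A + A and drop any sum 2a that is achievable ONLY as a + a for a ∈ A (i.e. sums representable only with equal summands).
Enumerate pairs (a, a') with a < a' (symmetric, so each unordered pair gives one sum; this covers all a ≠ a'):
  -4 + 0 = -4
  -4 + 2 = -2
  -4 + 5 = 1
  -4 + 6 = 2
  -4 + 7 = 3
  0 + 2 = 2
  0 + 5 = 5
  0 + 6 = 6
  0 + 7 = 7
  2 + 5 = 7
  2 + 6 = 8
  2 + 7 = 9
  5 + 6 = 11
  5 + 7 = 12
  6 + 7 = 13
Collected distinct sums: {-4, -2, 1, 2, 3, 5, 6, 7, 8, 9, 11, 12, 13}
|A +̂ A| = 13
(Reference bound: |A +̂ A| ≥ 2|A| - 3 for |A| ≥ 2, with |A| = 6 giving ≥ 9.)

|A +̂ A| = 13


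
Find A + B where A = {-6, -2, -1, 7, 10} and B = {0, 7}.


A + B = {a + b : a ∈ A, b ∈ B}.
Enumerate all |A|·|B| = 5·2 = 10 pairs (a, b) and collect distinct sums.
a = -6: -6+0=-6, -6+7=1
a = -2: -2+0=-2, -2+7=5
a = -1: -1+0=-1, -1+7=6
a = 7: 7+0=7, 7+7=14
a = 10: 10+0=10, 10+7=17
Collecting distinct sums: A + B = {-6, -2, -1, 1, 5, 6, 7, 10, 14, 17}
|A + B| = 10

A + B = {-6, -2, -1, 1, 5, 6, 7, 10, 14, 17}


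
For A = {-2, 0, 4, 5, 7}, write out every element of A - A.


A - A = {a - a' : a, a' ∈ A}.
Compute a - a' for each ordered pair (a, a'):
a = -2: -2--2=0, -2-0=-2, -2-4=-6, -2-5=-7, -2-7=-9
a = 0: 0--2=2, 0-0=0, 0-4=-4, 0-5=-5, 0-7=-7
a = 4: 4--2=6, 4-0=4, 4-4=0, 4-5=-1, 4-7=-3
a = 5: 5--2=7, 5-0=5, 5-4=1, 5-5=0, 5-7=-2
a = 7: 7--2=9, 7-0=7, 7-4=3, 7-5=2, 7-7=0
Collecting distinct values (and noting 0 appears from a-a):
A - A = {-9, -7, -6, -5, -4, -3, -2, -1, 0, 1, 2, 3, 4, 5, 6, 7, 9}
|A - A| = 17

A - A = {-9, -7, -6, -5, -4, -3, -2, -1, 0, 1, 2, 3, 4, 5, 6, 7, 9}


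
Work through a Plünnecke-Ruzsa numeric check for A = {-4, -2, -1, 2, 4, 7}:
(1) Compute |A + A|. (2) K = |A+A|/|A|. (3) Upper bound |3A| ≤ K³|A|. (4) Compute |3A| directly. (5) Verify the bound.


|A| = 6.
Step 1: Compute A + A by enumerating all 36 pairs.
A + A = {-8, -6, -5, -4, -3, -2, 0, 1, 2, 3, 4, 5, 6, 8, 9, 11, 14}, so |A + A| = 17.
Step 2: Doubling constant K = |A + A|/|A| = 17/6 = 17/6 ≈ 2.8333.
Step 3: Plünnecke-Ruzsa gives |3A| ≤ K³·|A| = (2.8333)³ · 6 ≈ 136.4722.
Step 4: Compute 3A = A + A + A directly by enumerating all triples (a,b,c) ∈ A³; |3A| = 29.
Step 5: Check 29 ≤ 136.4722? Yes ✓.

K = 17/6, Plünnecke-Ruzsa bound K³|A| ≈ 136.4722, |3A| = 29, inequality holds.


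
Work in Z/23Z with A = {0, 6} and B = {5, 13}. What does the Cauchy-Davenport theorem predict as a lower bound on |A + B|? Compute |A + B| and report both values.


Cauchy-Davenport: |A + B| ≥ min(p, |A| + |B| - 1) for A, B nonempty in Z/pZ.
|A| = 2, |B| = 2, p = 23.
CD lower bound = min(23, 2 + 2 - 1) = min(23, 3) = 3.
Compute A + B mod 23 directly:
a = 0: 0+5=5, 0+13=13
a = 6: 6+5=11, 6+13=19
A + B = {5, 11, 13, 19}, so |A + B| = 4.
Verify: 4 ≥ 3? Yes ✓.

CD lower bound = 3, actual |A + B| = 4.


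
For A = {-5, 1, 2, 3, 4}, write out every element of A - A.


A - A = {a - a' : a, a' ∈ A}.
Compute a - a' for each ordered pair (a, a'):
a = -5: -5--5=0, -5-1=-6, -5-2=-7, -5-3=-8, -5-4=-9
a = 1: 1--5=6, 1-1=0, 1-2=-1, 1-3=-2, 1-4=-3
a = 2: 2--5=7, 2-1=1, 2-2=0, 2-3=-1, 2-4=-2
a = 3: 3--5=8, 3-1=2, 3-2=1, 3-3=0, 3-4=-1
a = 4: 4--5=9, 4-1=3, 4-2=2, 4-3=1, 4-4=0
Collecting distinct values (and noting 0 appears from a-a):
A - A = {-9, -8, -7, -6, -3, -2, -1, 0, 1, 2, 3, 6, 7, 8, 9}
|A - A| = 15

A - A = {-9, -8, -7, -6, -3, -2, -1, 0, 1, 2, 3, 6, 7, 8, 9}


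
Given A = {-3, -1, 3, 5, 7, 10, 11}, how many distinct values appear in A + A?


A + A = {a + a' : a, a' ∈ A}; |A| = 7.
General bounds: 2|A| - 1 ≤ |A + A| ≤ |A|(|A|+1)/2, i.e. 13 ≤ |A + A| ≤ 28.
Lower bound 2|A|-1 is attained iff A is an arithmetic progression.
Enumerate sums a + a' for a ≤ a' (symmetric, so this suffices):
a = -3: -3+-3=-6, -3+-1=-4, -3+3=0, -3+5=2, -3+7=4, -3+10=7, -3+11=8
a = -1: -1+-1=-2, -1+3=2, -1+5=4, -1+7=6, -1+10=9, -1+11=10
a = 3: 3+3=6, 3+5=8, 3+7=10, 3+10=13, 3+11=14
a = 5: 5+5=10, 5+7=12, 5+10=15, 5+11=16
a = 7: 7+7=14, 7+10=17, 7+11=18
a = 10: 10+10=20, 10+11=21
a = 11: 11+11=22
Distinct sums: {-6, -4, -2, 0, 2, 4, 6, 7, 8, 9, 10, 12, 13, 14, 15, 16, 17, 18, 20, 21, 22}
|A + A| = 21

|A + A| = 21


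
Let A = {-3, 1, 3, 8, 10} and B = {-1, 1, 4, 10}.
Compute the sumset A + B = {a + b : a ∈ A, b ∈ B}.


A + B = {a + b : a ∈ A, b ∈ B}.
Enumerate all |A|·|B| = 5·4 = 20 pairs (a, b) and collect distinct sums.
a = -3: -3+-1=-4, -3+1=-2, -3+4=1, -3+10=7
a = 1: 1+-1=0, 1+1=2, 1+4=5, 1+10=11
a = 3: 3+-1=2, 3+1=4, 3+4=7, 3+10=13
a = 8: 8+-1=7, 8+1=9, 8+4=12, 8+10=18
a = 10: 10+-1=9, 10+1=11, 10+4=14, 10+10=20
Collecting distinct sums: A + B = {-4, -2, 0, 1, 2, 4, 5, 7, 9, 11, 12, 13, 14, 18, 20}
|A + B| = 15

A + B = {-4, -2, 0, 1, 2, 4, 5, 7, 9, 11, 12, 13, 14, 18, 20}
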